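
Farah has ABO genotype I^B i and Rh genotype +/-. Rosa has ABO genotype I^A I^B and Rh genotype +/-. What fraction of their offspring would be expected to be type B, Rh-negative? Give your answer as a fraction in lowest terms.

1/8

ABO cross I^B i × I^A I^B → offspring phenotypes: 1/4 A, 1/2 B, 1/4 AB.
Rh cross +/- × +/- → 3/4 Rh+, 1/4 Rh-.
Independent loci: P(type B, Rh-negative) = 1/2 × 1/4 = 1/8.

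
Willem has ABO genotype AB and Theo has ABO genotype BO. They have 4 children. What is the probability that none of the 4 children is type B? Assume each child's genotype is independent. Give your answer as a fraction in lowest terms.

1/16

ABO cross AB × BO → 1/4 A, 1/2 B, 1/4 AB.
So P(type B) = 1/2 per child.
P(not type B) = 1/2 for one child; (1/2)^4 = 1/16.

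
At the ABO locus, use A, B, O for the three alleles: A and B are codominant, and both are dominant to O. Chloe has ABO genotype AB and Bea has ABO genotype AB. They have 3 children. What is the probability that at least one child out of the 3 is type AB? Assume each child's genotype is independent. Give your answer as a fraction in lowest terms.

ABO cross AB × AB → 1/4 A, 1/4 B, 1/2 AB.
So P(type AB) = 1/2 per child.
P(none) = (1/2)^3 = 1/8; P(at least one) = 1 − 1/8 = 7/8.

7/8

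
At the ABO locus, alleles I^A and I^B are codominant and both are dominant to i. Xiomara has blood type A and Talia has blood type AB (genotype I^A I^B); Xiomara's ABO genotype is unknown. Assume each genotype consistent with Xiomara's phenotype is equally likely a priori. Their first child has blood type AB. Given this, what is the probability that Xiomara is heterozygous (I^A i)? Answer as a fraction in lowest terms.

1/3

Possible genotypes: Xiomara ∈ {I^A I^A, I^A i}; Talia ∈ {I^A I^B}.
Weight each parental genotype pair by prior × P(type-AB child):
  I^A I^A × I^A I^B: posterior weight 2/3.
  I^A i × I^A I^B: posterior weight 1/3.
Sum the posterior weight over pairs where Xiomara is I^A i: 1/3.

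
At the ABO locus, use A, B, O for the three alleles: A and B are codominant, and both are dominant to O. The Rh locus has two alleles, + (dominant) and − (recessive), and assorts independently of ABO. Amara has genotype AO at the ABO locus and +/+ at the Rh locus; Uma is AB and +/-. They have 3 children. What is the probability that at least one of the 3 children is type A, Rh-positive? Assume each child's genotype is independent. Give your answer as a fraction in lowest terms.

7/8

ABO cross AO × AB → 1/2 A, 1/4 B, 1/4 AB.
Rh cross +/+ × +/- → 1 Rh+; so P(type A, Rh-positive) = 1/2 × 1 = 1/2 per child.
P(none) = (1/2)^3 = 1/8; P(at least one) = 1 − 1/8 = 7/8.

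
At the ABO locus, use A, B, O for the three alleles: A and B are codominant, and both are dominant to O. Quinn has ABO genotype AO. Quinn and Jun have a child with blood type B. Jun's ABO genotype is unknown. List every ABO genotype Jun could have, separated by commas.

AB, BB, BO

For each candidate genotype of Jun, check whether crossing it with AO can produce every observed child phenotype.
  AA → possible child types {A} ✗
  AB → possible child types {A, B, AB} ✓
  AO → possible child types {O, A} ✗
  BB → possible child types {B, AB} ✓
  BO → possible child types {O, A, B, AB} ✓
  OO → possible child types {O, A} ✗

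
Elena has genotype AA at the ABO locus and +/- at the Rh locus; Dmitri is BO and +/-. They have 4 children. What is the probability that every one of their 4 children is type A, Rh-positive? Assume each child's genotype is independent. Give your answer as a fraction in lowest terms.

ABO cross AA × BO → 1/2 A, 1/2 AB.
Rh cross +/- × +/- → 3/4 Rh+, 1/4 Rh-; so P(type A, Rh-positive) = 1/2 × 3/4 = 3/8 per child.
All 4 independent: (3/8)^4 = 81/4096.

81/4096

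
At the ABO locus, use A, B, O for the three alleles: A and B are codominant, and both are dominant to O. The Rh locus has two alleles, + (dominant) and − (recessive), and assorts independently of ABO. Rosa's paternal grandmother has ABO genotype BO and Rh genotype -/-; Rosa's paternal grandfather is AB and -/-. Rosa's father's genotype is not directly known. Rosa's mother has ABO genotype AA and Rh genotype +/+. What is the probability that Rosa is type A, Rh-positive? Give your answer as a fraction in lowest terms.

1/2

Rosa's father's ABO genotype from BO × AB: 1/4 AB, 1/4 AO, 1/4 BB, 1/4 BO.
Crossing each possibility with the mother AA and summing P(type A): 1/4·1/2 + 1/4·1 + 1/4·0 + 1/4·1/2 = 1/2.
Similarly for Rh via the father's Rh distribution: P(Rh+) = 1.
Independent loci: 1/2 × 1 = 1/2.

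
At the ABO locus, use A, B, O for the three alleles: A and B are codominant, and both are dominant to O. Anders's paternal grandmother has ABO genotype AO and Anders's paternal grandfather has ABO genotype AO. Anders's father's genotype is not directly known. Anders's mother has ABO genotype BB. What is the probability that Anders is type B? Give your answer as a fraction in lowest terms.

1/2

Anders's father's ABO genotype from AO × AO: 1/4 AA, 1/2 AO, 1/4 OO.
Crossing each possibility with the mother BB and summing P(type B): 1/4·0 + 1/2·1/2 + 1/4·1 = 1/2.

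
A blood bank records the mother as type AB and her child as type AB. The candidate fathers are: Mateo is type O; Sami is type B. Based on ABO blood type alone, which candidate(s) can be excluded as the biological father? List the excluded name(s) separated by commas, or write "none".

Mateo

A candidate is excluded only if no genotype consistent with his phenotype could produce a type AB child with a type AB mother.
Mateo (type O): no genotype consistent with that phenotype can produce a type-AB child with a type-AB mother.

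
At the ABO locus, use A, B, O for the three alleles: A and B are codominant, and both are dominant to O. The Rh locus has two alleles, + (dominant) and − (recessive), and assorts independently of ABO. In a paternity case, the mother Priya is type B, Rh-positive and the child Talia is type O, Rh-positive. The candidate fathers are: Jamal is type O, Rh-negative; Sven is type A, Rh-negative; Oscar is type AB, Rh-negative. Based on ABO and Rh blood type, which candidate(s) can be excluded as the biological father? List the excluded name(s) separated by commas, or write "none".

Oscar

A candidate is excluded only if no genotype consistent with his phenotype could produce a type O, Rh-positive child with a type B, Rh-positive mother.
Oscar (type AB, Rh-): no genotype consistent with that phenotype can produce a type-O Rh+ child with a type-B mother.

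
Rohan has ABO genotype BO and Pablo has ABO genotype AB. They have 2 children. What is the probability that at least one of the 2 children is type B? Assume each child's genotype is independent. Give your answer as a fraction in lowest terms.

ABO cross BO × AB → 1/4 A, 1/2 B, 1/4 AB.
So P(type B) = 1/2 per child.
P(none) = (1/2)^2 = 1/4; P(at least one) = 1 − 1/4 = 3/4.

3/4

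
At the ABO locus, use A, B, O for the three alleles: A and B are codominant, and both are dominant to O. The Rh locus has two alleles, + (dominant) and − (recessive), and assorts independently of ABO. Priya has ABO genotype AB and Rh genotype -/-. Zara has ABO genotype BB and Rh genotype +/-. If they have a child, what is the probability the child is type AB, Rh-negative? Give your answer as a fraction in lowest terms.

1/4

ABO cross AB × BB → offspring phenotypes: 1/2 B, 1/2 AB.
Rh cross -/- × +/- → 1/2 Rh+, 1/2 Rh-.
Independent loci: P(type AB, Rh-negative) = 1/2 × 1/2 = 1/4.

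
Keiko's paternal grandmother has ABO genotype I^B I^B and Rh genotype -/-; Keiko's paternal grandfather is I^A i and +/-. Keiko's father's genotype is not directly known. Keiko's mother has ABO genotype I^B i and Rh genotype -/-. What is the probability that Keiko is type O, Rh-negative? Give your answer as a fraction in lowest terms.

3/32

Keiko's father's ABO genotype from I^B I^B × I^A i: 1/2 I^A I^B, 1/2 I^B i.
Crossing each possibility with the mother I^B i and summing P(type O): 1/2·0 + 1/2·1/4 = 1/8.
Similarly for Rh via the father's Rh distribution: P(Rh-) = 3/4.
Independent loci: 1/8 × 3/4 = 3/32.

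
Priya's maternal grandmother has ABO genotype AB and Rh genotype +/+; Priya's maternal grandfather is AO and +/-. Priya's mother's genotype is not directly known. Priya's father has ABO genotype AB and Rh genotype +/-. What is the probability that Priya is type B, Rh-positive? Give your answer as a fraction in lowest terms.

7/32

Priya's mother's ABO genotype from AB × AO: 1/4 AA, 1/4 AB, 1/4 AO, 1/4 BO.
Crossing each possibility with the father AB and summing P(type B): 1/4·0 + 1/4·1/4 + 1/4·1/4 + 1/4·1/2 = 1/4.
Similarly for Rh via the mother's Rh distribution: P(Rh+) = 7/8.
Independent loci: 1/4 × 7/8 = 7/32.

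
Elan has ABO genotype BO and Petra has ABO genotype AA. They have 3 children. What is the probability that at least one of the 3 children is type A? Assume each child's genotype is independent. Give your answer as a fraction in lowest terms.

7/8

ABO cross BO × AA → 1/2 A, 1/2 AB.
So P(type A) = 1/2 per child.
P(none) = (1/2)^3 = 1/8; P(at least one) = 1 − 1/8 = 7/8.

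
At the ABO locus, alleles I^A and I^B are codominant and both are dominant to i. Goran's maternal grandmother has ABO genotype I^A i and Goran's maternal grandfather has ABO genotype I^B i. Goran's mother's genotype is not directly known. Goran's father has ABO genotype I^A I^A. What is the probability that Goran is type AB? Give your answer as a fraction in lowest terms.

1/4

Goran's mother's ABO genotype from I^A i × I^B i: 1/4 I^A I^B, 1/4 I^A i, 1/4 I^B i, 1/4 i i.
Crossing each possibility with the father I^A I^A and summing P(type AB): 1/4·1/2 + 1/4·0 + 1/4·1/2 + 1/4·0 = 1/4.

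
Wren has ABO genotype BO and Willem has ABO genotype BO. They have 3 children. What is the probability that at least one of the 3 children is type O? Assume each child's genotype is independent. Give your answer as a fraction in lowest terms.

ABO cross BO × BO → 1/4 O, 3/4 B.
So P(type O) = 1/4 per child.
P(none) = (3/4)^3 = 27/64; P(at least one) = 1 − 27/64 = 37/64.

37/64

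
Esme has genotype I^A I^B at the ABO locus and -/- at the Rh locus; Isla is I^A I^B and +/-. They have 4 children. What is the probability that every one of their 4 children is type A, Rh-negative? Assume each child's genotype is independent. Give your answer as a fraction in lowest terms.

ABO cross I^A I^B × I^A I^B → 1/4 A, 1/4 B, 1/2 AB.
Rh cross -/- × +/- → 1/2 Rh+, 1/2 Rh-; so P(type A, Rh-negative) = 1/4 × 1/2 = 1/8 per child.
All 4 independent: (1/8)^4 = 1/4096.

1/4096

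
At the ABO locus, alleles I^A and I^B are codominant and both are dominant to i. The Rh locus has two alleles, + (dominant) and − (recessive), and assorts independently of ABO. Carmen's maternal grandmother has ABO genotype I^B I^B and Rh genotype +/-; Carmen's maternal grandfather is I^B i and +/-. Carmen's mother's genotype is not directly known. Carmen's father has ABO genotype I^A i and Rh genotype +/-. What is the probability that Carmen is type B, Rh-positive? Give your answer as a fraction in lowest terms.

Carmen's mother's ABO genotype from I^B I^B × I^B i: 1/2 I^B I^B, 1/2 I^B i.
Crossing each possibility with the father I^A i and summing P(type B): 1/2·1/2 + 1/2·1/4 = 3/8.
Similarly for Rh via the mother's Rh distribution: P(Rh+) = 3/4.
Independent loci: 3/8 × 3/4 = 9/32.

9/32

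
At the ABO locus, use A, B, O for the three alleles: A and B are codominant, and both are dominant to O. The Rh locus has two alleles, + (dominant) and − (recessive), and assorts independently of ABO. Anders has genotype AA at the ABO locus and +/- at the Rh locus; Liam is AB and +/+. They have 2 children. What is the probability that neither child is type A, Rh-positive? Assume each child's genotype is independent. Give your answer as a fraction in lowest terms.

ABO cross AA × AB → 1/2 A, 1/2 AB.
Rh cross +/- × +/+ → 1 Rh+; so P(type A, Rh-positive) = 1/2 × 1 = 1/2 per child.
P(not type A, Rh-positive) = 1/2 for one child; (1/2)^2 = 1/4.

1/4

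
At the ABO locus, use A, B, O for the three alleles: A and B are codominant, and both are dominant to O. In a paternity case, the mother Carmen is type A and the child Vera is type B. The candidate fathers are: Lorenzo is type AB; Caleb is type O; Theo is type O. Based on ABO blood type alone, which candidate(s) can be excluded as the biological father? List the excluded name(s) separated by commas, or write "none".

A candidate is excluded only if no genotype consistent with his phenotype could produce a type B child with a type A mother.
Caleb (type O): no genotype consistent with that phenotype can produce a type-B child with a type-A mother.
Theo (type O): no genotype consistent with that phenotype can produce a type-B child with a type-A mother.

Caleb, Theo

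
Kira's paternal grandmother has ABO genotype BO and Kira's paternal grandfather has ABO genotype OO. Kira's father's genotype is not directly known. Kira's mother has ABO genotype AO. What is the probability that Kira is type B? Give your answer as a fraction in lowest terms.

1/8

Kira's father's ABO genotype from BO × OO: 1/2 BO, 1/2 OO.
Crossing each possibility with the mother AO and summing P(type B): 1/2·1/4 + 1/2·0 = 1/8.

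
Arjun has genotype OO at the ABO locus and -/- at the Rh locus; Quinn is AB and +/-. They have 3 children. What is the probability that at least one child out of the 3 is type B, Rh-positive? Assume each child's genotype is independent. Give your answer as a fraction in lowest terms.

ABO cross OO × AB → 1/2 A, 1/2 B.
Rh cross -/- × +/- → 1/2 Rh+, 1/2 Rh-; so P(type B, Rh-positive) = 1/2 × 1/2 = 1/4 per child.
P(none) = (3/4)^3 = 27/64; P(at least one) = 1 − 27/64 = 37/64.

37/64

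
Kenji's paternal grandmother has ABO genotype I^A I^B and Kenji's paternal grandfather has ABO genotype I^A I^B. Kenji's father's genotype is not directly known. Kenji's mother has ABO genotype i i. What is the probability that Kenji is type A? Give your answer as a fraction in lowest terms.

Kenji's father's ABO genotype from I^A I^B × I^A I^B: 1/4 I^A I^A, 1/2 I^A I^B, 1/4 I^B I^B.
Crossing each possibility with the mother i i and summing P(type A): 1/4·1 + 1/2·1/2 + 1/4·0 = 1/2.

1/2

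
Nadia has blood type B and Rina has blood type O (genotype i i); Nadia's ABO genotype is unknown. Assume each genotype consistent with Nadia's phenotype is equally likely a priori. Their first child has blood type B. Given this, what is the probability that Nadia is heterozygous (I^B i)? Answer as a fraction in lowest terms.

1/3

Possible genotypes: Nadia ∈ {I^B I^B, I^B i}; Rina ∈ {i i}.
Weight each parental genotype pair by prior × P(type-B child):
  I^B I^B × i i: posterior weight 2/3.
  I^B i × i i: posterior weight 1/3.
Sum the posterior weight over pairs where Nadia is I^B i: 1/3.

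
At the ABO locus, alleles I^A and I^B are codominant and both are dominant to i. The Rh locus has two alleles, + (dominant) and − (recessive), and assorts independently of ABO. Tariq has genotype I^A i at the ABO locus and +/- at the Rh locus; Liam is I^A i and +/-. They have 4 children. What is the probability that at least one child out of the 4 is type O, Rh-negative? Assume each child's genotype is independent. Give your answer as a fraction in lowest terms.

ABO cross I^A i × I^A i → 1/4 O, 3/4 A.
Rh cross +/- × +/- → 3/4 Rh+, 1/4 Rh-; so P(type O, Rh-negative) = 1/4 × 1/4 = 1/16 per child.
P(none) = (15/16)^4 = 50625/65536; P(at least one) = 1 − 50625/65536 = 14911/65536.

14911/65536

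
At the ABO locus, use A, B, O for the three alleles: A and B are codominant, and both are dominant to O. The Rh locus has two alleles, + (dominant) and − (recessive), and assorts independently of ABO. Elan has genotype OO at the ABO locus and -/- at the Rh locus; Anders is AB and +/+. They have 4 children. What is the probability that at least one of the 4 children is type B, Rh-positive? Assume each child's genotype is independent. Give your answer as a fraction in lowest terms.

ABO cross OO × AB → 1/2 A, 1/2 B.
Rh cross -/- × +/+ → 1 Rh+; so P(type B, Rh-positive) = 1/2 × 1 = 1/2 per child.
P(none) = (1/2)^4 = 1/16; P(at least one) = 1 − 1/16 = 15/16.

15/16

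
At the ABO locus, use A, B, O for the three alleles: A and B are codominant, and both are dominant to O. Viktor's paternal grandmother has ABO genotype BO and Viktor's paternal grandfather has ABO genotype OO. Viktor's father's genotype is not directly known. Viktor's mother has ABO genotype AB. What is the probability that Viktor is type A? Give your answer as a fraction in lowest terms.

3/8

Viktor's father's ABO genotype from BO × OO: 1/2 BO, 1/2 OO.
Crossing each possibility with the mother AB and summing P(type A): 1/2·1/4 + 1/2·1/2 = 3/8.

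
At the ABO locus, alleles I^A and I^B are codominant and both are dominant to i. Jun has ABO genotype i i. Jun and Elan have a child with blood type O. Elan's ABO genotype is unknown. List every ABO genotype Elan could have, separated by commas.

I^A i, I^B i, i i

For each candidate genotype of Elan, check whether crossing it with i i can produce every observed child phenotype.
  I^A I^A → possible child types {A} ✗
  I^A I^B → possible child types {A, B} ✗
  I^A i → possible child types {O, A} ✓
  I^B I^B → possible child types {B} ✗
  I^B i → possible child types {O, B} ✓
  i i → possible child types {O} ✓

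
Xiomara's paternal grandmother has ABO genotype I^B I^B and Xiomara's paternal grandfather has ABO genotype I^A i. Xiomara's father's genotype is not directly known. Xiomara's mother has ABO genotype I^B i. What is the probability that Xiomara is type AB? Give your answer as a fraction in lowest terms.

Xiomara's father's ABO genotype from I^B I^B × I^A i: 1/2 I^A I^B, 1/2 I^B i.
Crossing each possibility with the mother I^B i and summing P(type AB): 1/2·1/4 + 1/2·0 = 1/8.

1/8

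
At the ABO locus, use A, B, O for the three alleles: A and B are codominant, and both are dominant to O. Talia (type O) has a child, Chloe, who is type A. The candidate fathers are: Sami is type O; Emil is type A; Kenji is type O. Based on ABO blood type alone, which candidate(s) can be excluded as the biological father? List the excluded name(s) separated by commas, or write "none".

A candidate is excluded only if no genotype consistent with his phenotype could produce a type A child with a type O mother.
Sami (type O): no genotype consistent with that phenotype can produce a type-A child with a type-O mother.
Kenji (type O): no genotype consistent with that phenotype can produce a type-A child with a type-O mother.

Sami, Kenji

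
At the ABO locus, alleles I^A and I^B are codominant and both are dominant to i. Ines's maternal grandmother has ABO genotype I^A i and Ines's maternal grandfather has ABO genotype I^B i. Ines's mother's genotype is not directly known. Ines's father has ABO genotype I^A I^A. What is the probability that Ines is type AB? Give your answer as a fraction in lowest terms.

1/4

Ines's mother's ABO genotype from I^A i × I^B i: 1/4 I^A I^B, 1/4 I^A i, 1/4 I^B i, 1/4 i i.
Crossing each possibility with the father I^A I^A and summing P(type AB): 1/4·1/2 + 1/4·0 + 1/4·1/2 + 1/4·0 = 1/4.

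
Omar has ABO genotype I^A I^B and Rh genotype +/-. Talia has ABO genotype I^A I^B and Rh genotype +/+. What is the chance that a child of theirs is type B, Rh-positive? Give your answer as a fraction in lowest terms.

ABO cross I^A I^B × I^A I^B → offspring phenotypes: 1/4 A, 1/4 B, 1/2 AB.
Rh cross +/- × +/+ → 1 Rh+.
Independent loci: P(type B, Rh-positive) = 1/4 × 1 = 1/4.

1/4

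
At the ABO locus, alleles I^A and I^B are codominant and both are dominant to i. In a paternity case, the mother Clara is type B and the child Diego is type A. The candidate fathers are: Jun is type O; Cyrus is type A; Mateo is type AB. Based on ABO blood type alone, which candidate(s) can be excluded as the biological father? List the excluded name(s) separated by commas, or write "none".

Jun

A candidate is excluded only if no genotype consistent with his phenotype could produce a type A child with a type B mother.
Jun (type O): no genotype consistent with that phenotype can produce a type-A child with a type-B mother.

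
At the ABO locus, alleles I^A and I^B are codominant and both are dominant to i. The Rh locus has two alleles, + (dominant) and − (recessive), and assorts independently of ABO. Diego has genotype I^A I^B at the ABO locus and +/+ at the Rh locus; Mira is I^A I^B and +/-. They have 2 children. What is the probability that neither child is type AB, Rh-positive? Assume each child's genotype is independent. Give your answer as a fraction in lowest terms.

ABO cross I^A I^B × I^A I^B → 1/4 A, 1/4 B, 1/2 AB.
Rh cross +/+ × +/- → 1 Rh+; so P(type AB, Rh-positive) = 1/2 × 1 = 1/2 per child.
P(not type AB, Rh-positive) = 1/2 for one child; (1/2)^2 = 1/4.

1/4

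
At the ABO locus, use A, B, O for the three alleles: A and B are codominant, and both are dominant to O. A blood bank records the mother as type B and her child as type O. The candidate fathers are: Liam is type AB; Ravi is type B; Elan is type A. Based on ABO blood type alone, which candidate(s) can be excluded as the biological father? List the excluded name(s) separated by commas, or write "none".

A candidate is excluded only if no genotype consistent with his phenotype could produce a type O child with a type B mother.
Liam (type AB): no genotype consistent with that phenotype can produce a type-O child with a type-B mother.

Liam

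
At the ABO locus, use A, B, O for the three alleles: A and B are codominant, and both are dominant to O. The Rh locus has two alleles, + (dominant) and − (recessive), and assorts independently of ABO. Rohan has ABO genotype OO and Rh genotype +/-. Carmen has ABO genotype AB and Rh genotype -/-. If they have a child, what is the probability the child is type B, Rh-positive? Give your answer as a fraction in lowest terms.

ABO cross OO × AB → offspring phenotypes: 1/2 A, 1/2 B.
Rh cross +/- × -/- → 1/2 Rh+, 1/2 Rh-.
Independent loci: P(type B, Rh-positive) = 1/2 × 1/2 = 1/4.

1/4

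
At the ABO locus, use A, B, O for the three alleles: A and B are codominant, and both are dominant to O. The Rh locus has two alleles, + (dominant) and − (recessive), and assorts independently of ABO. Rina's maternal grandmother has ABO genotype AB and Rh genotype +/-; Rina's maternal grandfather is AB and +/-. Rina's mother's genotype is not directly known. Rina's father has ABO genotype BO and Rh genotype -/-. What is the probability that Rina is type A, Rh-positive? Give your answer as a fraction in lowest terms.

1/8

Rina's mother's ABO genotype from AB × AB: 1/4 AA, 1/2 AB, 1/4 BB.
Crossing each possibility with the father BO and summing P(type A): 1/4·1/2 + 1/2·1/4 + 1/4·0 = 1/4.
Similarly for Rh via the mother's Rh distribution: P(Rh+) = 1/2.
Independent loci: 1/4 × 1/2 = 1/8.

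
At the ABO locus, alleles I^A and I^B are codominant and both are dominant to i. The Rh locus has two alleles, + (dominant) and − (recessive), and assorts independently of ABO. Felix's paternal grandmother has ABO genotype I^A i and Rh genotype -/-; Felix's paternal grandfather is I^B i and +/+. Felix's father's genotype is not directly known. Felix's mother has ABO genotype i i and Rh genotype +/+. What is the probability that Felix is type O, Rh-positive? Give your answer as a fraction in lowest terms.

1/2

Felix's father's ABO genotype from I^A i × I^B i: 1/4 I^A I^B, 1/4 I^A i, 1/4 I^B i, 1/4 i i.
Crossing each possibility with the mother i i and summing P(type O): 1/4·0 + 1/4·1/2 + 1/4·1/2 + 1/4·1 = 1/2.
Similarly for Rh via the father's Rh distribution: P(Rh+) = 1.
Independent loci: 1/2 × 1 = 1/2.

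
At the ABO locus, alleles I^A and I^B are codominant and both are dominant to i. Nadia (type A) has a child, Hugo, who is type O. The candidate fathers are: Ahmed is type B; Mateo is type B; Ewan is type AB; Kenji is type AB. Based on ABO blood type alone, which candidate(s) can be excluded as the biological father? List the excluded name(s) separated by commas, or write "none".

Ewan, Kenji

A candidate is excluded only if no genotype consistent with his phenotype could produce a type O child with a type A mother.
Ewan (type AB): no genotype consistent with that phenotype can produce a type-O child with a type-A mother.
Kenji (type AB): no genotype consistent with that phenotype can produce a type-O child with a type-A mother.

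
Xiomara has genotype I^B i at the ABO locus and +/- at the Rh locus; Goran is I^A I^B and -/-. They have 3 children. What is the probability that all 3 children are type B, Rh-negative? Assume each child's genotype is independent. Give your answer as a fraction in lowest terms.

ABO cross I^B i × I^A I^B → 1/4 A, 1/2 B, 1/4 AB.
Rh cross +/- × -/- → 1/2 Rh+, 1/2 Rh-; so P(type B, Rh-negative) = 1/2 × 1/2 = 1/4 per child.
All 3 independent: (1/4)^3 = 1/64.

1/64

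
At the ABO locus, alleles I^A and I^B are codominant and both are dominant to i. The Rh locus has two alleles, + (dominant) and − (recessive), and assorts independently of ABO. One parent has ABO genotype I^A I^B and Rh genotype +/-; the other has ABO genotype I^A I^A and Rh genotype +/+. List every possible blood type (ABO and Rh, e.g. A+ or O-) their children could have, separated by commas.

A+, AB+

Gametes from I^A I^B × I^A I^A give offspring ABO genotypes I^A I^A, I^A I^B, i.e. phenotypes A, AB.
Rh cross +/- × +/+ → phenotypes Rh+.
Combining independently: A+, AB+.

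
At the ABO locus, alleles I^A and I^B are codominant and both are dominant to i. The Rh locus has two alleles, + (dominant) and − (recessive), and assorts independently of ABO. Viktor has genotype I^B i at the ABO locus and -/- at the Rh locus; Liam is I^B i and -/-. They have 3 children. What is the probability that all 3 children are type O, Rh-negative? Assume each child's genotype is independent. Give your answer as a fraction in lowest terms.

ABO cross I^B i × I^B i → 1/4 O, 3/4 B.
Rh cross -/- × -/- → 1 Rh-; so P(type O, Rh-negative) = 1/4 × 1 = 1/4 per child.
All 3 independent: (1/4)^3 = 1/64.

1/64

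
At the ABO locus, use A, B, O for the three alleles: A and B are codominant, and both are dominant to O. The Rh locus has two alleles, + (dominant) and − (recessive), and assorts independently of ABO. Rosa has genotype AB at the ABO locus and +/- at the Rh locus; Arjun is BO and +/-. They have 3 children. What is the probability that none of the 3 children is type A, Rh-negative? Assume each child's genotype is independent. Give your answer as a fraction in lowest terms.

3375/4096

ABO cross AB × BO → 1/4 A, 1/2 B, 1/4 AB.
Rh cross +/- × +/- → 3/4 Rh+, 1/4 Rh-; so P(type A, Rh-negative) = 1/4 × 1/4 = 1/16 per child.
P(not type A, Rh-negative) = 15/16 for one child; (15/16)^3 = 3375/4096.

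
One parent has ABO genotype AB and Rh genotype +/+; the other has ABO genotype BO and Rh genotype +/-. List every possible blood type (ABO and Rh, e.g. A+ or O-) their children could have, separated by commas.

Gametes from AB × BO give offspring ABO genotypes AB, AO, BB, BO, i.e. phenotypes A, B, AB.
Rh cross +/+ × +/- → phenotypes Rh+.
Combining independently: A+, B+, AB+.

A+, B+, AB+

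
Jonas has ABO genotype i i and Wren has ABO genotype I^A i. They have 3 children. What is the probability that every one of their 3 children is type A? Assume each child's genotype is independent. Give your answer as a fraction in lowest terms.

ABO cross i i × I^A i → 1/2 O, 1/2 A.
So P(type A) = 1/2 per child.
All 3 independent: (1/2)^3 = 1/8.

1/8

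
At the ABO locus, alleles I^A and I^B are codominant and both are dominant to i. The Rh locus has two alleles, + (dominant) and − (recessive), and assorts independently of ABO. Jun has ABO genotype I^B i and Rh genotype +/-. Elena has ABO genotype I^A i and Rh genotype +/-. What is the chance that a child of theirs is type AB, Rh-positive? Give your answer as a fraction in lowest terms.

ABO cross I^B i × I^A i → offspring phenotypes: 1/4 O, 1/4 A, 1/4 B, 1/4 AB.
Rh cross +/- × +/- → 3/4 Rh+, 1/4 Rh-.
Independent loci: P(type AB, Rh-positive) = 1/4 × 3/4 = 3/16.

3/16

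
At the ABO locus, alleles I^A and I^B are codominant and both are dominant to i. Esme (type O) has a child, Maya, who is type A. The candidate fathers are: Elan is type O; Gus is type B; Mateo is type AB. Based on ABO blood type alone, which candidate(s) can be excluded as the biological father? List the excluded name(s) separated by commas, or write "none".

A candidate is excluded only if no genotype consistent with his phenotype could produce a type A child with a type O mother.
Elan (type O): no genotype consistent with that phenotype can produce a type-A child with a type-O mother.
Gus (type B): no genotype consistent with that phenotype can produce a type-A child with a type-O mother.

Elan, Gus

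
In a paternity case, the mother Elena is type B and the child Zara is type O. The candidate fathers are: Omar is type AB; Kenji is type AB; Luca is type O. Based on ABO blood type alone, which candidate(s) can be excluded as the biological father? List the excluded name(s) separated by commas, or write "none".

Omar, Kenji

A candidate is excluded only if no genotype consistent with his phenotype could produce a type O child with a type B mother.
Omar (type AB): no genotype consistent with that phenotype can produce a type-O child with a type-B mother.
Kenji (type AB): no genotype consistent with that phenotype can produce a type-O child with a type-B mother.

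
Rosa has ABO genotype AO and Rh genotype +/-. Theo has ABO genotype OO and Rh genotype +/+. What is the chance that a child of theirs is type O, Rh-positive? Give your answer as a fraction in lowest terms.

ABO cross AO × OO → offspring phenotypes: 1/2 O, 1/2 A.
Rh cross +/- × +/+ → 1 Rh+.
Independent loci: P(type O, Rh-positive) = 1/2 × 1 = 1/2.

1/2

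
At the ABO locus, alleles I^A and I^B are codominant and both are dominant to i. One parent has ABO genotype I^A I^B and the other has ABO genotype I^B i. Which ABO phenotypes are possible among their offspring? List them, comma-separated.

Gametes from I^A I^B × I^B i give offspring ABO genotypes I^A I^B, I^A i, I^B I^B, I^B i, i.e. phenotypes A, B, AB.

A, B, AB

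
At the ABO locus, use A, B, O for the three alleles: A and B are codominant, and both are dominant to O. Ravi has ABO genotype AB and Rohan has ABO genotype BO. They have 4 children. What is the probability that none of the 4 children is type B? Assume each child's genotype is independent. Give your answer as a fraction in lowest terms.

ABO cross AB × BO → 1/4 A, 1/2 B, 1/4 AB.
So P(type B) = 1/2 per child.
P(not type B) = 1/2 for one child; (1/2)^4 = 1/16.

1/16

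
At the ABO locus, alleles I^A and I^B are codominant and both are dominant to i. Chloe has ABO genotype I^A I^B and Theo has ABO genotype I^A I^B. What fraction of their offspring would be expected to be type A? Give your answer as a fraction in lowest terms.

1/4

ABO cross I^A I^B × I^A I^B → offspring phenotypes: 1/4 A, 1/4 B, 1/2 AB.
So P(type A) = 1/4.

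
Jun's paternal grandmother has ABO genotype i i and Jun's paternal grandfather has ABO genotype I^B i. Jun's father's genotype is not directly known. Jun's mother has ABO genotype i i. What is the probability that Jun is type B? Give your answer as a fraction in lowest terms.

Jun's father's ABO genotype from i i × I^B i: 1/2 I^B i, 1/2 i i.
Crossing each possibility with the mother i i and summing P(type B): 1/2·1/2 + 1/2·0 = 1/4.

1/4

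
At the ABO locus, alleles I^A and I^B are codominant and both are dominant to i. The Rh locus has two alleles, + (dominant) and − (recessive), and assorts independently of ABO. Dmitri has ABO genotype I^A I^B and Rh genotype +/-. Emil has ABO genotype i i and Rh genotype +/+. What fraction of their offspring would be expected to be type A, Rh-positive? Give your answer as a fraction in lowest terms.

1/2

ABO cross I^A I^B × i i → offspring phenotypes: 1/2 A, 1/2 B.
Rh cross +/- × +/+ → 1 Rh+.
Independent loci: P(type A, Rh-positive) = 1/2 × 1 = 1/2.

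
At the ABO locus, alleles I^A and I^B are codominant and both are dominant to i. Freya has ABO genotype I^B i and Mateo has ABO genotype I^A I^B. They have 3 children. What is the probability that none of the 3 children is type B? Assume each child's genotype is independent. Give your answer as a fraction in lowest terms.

ABO cross I^B i × I^A I^B → 1/4 A, 1/2 B, 1/4 AB.
So P(type B) = 1/2 per child.
P(not type B) = 1/2 for one child; (1/2)^3 = 1/8.

1/8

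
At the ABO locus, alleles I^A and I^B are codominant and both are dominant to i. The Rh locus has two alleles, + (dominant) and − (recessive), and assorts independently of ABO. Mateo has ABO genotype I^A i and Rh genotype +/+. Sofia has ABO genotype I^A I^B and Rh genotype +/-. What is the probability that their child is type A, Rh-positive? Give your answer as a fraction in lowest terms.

ABO cross I^A i × I^A I^B → offspring phenotypes: 1/2 A, 1/4 B, 1/4 AB.
Rh cross +/+ × +/- → 1 Rh+.
Independent loci: P(type A, Rh-positive) = 1/2 × 1 = 1/2.

1/2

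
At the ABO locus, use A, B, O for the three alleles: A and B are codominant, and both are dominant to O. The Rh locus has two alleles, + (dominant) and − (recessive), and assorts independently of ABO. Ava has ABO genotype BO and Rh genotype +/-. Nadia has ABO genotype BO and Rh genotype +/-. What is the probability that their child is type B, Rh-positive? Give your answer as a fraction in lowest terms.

ABO cross BO × BO → offspring phenotypes: 1/4 O, 3/4 B.
Rh cross +/- × +/- → 3/4 Rh+, 1/4 Rh-.
Independent loci: P(type B, Rh-positive) = 3/4 × 3/4 = 9/16.

9/16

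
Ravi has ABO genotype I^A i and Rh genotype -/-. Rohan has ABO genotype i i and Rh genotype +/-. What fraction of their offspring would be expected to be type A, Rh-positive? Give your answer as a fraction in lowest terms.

1/4

ABO cross I^A i × i i → offspring phenotypes: 1/2 O, 1/2 A.
Rh cross -/- × +/- → 1/2 Rh+, 1/2 Rh-.
Independent loci: P(type A, Rh-positive) = 1/2 × 1/2 = 1/4.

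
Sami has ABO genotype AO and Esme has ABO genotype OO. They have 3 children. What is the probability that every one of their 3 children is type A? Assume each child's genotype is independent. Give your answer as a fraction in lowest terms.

1/8

ABO cross AO × OO → 1/2 O, 1/2 A.
So P(type A) = 1/2 per child.
All 3 independent: (1/2)^3 = 1/8.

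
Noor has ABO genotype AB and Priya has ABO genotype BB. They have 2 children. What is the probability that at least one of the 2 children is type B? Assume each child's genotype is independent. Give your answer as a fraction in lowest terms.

ABO cross AB × BB → 1/2 B, 1/2 AB.
So P(type B) = 1/2 per child.
P(none) = (1/2)^2 = 1/4; P(at least one) = 1 − 1/4 = 3/4.

3/4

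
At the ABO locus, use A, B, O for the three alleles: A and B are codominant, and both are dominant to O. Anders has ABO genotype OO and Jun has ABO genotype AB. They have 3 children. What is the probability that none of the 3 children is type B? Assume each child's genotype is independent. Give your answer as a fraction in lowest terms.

ABO cross OO × AB → 1/2 A, 1/2 B.
So P(type B) = 1/2 per child.
P(not type B) = 1/2 for one child; (1/2)^3 = 1/8.

1/8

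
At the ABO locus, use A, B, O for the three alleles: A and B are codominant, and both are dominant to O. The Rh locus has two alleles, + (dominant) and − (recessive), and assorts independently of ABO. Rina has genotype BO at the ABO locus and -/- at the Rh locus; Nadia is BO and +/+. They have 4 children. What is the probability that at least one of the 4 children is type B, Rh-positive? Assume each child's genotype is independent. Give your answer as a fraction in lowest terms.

ABO cross BO × BO → 1/4 O, 3/4 B.
Rh cross -/- × +/+ → 1 Rh+; so P(type B, Rh-positive) = 3/4 × 1 = 3/4 per child.
P(none) = (1/4)^4 = 1/256; P(at least one) = 1 − 1/256 = 255/256.

255/256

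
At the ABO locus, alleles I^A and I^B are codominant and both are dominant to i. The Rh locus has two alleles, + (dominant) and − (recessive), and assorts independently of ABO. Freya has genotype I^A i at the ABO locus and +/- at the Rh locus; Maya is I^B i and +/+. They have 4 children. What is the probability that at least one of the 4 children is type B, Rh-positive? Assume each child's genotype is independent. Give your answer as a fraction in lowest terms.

175/256

ABO cross I^A i × I^B i → 1/4 O, 1/4 A, 1/4 B, 1/4 AB.
Rh cross +/- × +/+ → 1 Rh+; so P(type B, Rh-positive) = 1/4 × 1 = 1/4 per child.
P(none) = (3/4)^4 = 81/256; P(at least one) = 1 − 81/256 = 175/256.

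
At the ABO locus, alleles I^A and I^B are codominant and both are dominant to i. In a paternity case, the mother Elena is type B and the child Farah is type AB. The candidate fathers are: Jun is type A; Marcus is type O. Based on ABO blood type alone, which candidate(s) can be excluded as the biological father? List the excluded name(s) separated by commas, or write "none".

A candidate is excluded only if no genotype consistent with his phenotype could produce a type AB child with a type B mother.
Marcus (type O): no genotype consistent with that phenotype can produce a type-AB child with a type-B mother.

Marcus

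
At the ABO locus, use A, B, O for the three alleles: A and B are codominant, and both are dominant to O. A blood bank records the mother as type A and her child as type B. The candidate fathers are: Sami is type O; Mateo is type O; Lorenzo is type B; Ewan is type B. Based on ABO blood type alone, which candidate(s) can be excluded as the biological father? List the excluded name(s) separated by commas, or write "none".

A candidate is excluded only if no genotype consistent with his phenotype could produce a type B child with a type A mother.
Sami (type O): no genotype consistent with that phenotype can produce a type-B child with a type-A mother.
Mateo (type O): no genotype consistent with that phenotype can produce a type-B child with a type-A mother.

Sami, Mateo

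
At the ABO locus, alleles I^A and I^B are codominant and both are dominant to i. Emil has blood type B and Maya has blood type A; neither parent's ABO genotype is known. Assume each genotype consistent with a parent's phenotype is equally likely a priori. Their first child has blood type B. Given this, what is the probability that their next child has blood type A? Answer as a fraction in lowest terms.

1/12

Possible genotypes: Emil ∈ {I^B I^B, I^B i}; Maya ∈ {I^A I^A, I^A i}.
Weight each parental genotype pair by prior × P(type-B child):
  I^B I^B × I^A i: posterior weight 2/3; P(next child type A) = 0.
  I^B i × I^A i: posterior weight 1/3; P(next child type A) = 1/4.
Weighted sum = 1/12.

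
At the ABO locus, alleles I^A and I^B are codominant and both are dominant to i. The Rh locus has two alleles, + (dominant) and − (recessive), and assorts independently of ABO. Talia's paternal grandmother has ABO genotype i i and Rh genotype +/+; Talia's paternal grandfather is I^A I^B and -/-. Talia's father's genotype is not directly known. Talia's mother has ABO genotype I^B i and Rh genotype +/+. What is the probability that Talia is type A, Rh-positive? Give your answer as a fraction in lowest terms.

Talia's father's ABO genotype from i i × I^A I^B: 1/2 I^A i, 1/2 I^B i.
Crossing each possibility with the mother I^B i and summing P(type A): 1/2·1/4 + 1/2·0 = 1/8.
Similarly for Rh via the father's Rh distribution: P(Rh+) = 1.
Independent loci: 1/8 × 1 = 1/8.

1/8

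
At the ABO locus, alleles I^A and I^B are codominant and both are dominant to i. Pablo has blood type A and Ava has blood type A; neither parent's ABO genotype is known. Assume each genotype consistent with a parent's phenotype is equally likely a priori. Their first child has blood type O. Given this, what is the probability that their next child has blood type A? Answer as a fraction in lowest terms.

Possible genotypes: Pablo ∈ {I^A I^A, I^A i}; Ava ∈ {I^A I^A, I^A i}.
Weight each parental genotype pair by prior × P(type-O child):
  I^A i × I^A i: posterior weight 1; P(next child type A) = 3/4.
Weighted sum = 3/4.

3/4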